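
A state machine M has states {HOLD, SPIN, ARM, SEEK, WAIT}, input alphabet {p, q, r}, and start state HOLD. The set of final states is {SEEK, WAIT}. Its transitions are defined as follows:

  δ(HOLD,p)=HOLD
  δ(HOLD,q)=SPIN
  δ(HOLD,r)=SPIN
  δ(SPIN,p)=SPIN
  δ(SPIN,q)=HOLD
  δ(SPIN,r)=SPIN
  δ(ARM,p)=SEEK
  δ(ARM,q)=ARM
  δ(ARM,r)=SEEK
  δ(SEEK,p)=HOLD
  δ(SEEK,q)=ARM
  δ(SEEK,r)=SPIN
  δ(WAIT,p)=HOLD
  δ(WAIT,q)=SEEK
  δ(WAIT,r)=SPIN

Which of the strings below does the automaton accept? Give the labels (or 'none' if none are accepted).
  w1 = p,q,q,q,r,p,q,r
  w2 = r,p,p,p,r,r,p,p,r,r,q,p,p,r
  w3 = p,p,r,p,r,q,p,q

none

w1: HOLD → HOLD → SPIN → HOLD → SPIN → SPIN → SPIN → HOLD → SPIN  → end SPIN, rejected
w2: HOLD → SPIN → SPIN → SPIN → SPIN → SPIN → SPIN → SPIN → SPIN → SPIN → SPIN → HOLD → HOLD → HOLD → SPIN  → end SPIN, rejected
w3: HOLD → HOLD → HOLD → SPIN → SPIN → SPIN → HOLD → HOLD → SPIN  → end SPIN, rejected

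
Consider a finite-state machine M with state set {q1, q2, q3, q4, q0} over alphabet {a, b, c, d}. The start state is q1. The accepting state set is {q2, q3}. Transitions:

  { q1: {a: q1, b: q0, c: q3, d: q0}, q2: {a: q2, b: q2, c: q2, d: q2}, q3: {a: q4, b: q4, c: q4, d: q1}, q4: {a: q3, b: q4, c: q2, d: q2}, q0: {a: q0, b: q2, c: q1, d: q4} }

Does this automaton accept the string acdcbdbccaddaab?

q1 → q1 → q3 → q1 → q3 → q4 → q2 → q2 → q2 → q2 → q2 → q2 → q2 → q2 → q2 → q2
End state q2 is accepting.

Yes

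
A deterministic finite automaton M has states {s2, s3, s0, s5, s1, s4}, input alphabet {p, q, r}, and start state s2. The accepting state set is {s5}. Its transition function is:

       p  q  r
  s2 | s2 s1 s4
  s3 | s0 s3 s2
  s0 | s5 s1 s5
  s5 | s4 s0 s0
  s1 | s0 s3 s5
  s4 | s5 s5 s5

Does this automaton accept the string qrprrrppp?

No

s2 → s1 → s5 → s4 → s5 → s0 → s5 → s4 → s5 → s4
End state s4 is not accepting.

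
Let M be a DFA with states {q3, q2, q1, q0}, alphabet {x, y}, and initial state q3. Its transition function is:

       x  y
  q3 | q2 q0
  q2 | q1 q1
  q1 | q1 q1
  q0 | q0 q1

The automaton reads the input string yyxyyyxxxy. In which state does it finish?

q1

start at q3
read 'y': q3 → q0
read 'y': q0 → q1
read 'x': q1 → q1
read 'y': q1 → q1
read 'y': q1 → q1
read 'y': q1 → q1
read 'x': q1 → q1
read 'x': q1 → q1
read 'x': q1 → q1
read 'y': q1 → q1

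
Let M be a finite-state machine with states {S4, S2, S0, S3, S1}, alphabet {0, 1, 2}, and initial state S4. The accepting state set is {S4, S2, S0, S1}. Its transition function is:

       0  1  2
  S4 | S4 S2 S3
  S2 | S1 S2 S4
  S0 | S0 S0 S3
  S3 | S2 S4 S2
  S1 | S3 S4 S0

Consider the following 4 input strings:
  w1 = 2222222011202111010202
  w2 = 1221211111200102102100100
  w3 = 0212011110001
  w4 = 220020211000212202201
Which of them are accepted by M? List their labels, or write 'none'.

w1, w3, w4

w1:
  start at S4
  read '2': S4 → S3
  read '2': S3 → S2
  read '2': S2 → S4
  read '2': S4 → S3
  read '2': S3 → S2
  read '2': S2 → S4
  read '2': S4 → S3
  read '0': S3 → S2
  read '1': S2 → S2
  read '1': S2 → S2
  read '2': S2 → S4
  read '0': S4 → S4
  read '2': S4 → S3
  read '1': S3 → S4
  read '1': S4 → S2
  read '1': S2 → S2
  read '0': S2 → S1
  read '1': S1 → S4
  read '0': S4 → S4
  read '2': S4 → S3
  read '0': S3 → S2
  read '2': S2 → S4
  end S4, accepted
w2:
  start at S4
  read '1': S4 → S2
  read '2': S2 → S4
  read '2': S4 → S3
  read '1': S3 → S4
  read '2': S4 → S3
  read '1': S3 → S4
  read '1': S4 → S2
  read '1': S2 → S2
  read '1': S2 → S2
  read '1': S2 → S2
  read '2': S2 → S4
  read '0': S4 → S4
  read '0': S4 → S4
  read '1': S4 → S2
  read '0': S2 → S1
  read '2': S1 → S0
  read '1': S0 → S0
  read '0': S0 → S0
  read '2': S0 → S3
  read '1': S3 → S4
  read '0': S4 → S4
  read '0': S4 → S4
  read '1': S4 → S2
  read '0': S2 → S1
  read '0': S1 → S3
  end S3, rejected
w3:
  start at S4
  read '0': S4 → S4
  read '2': S4 → S3
  read '1': S3 → S4
  read '2': S4 → S3
  read '0': S3 → S2
  read '1': S2 → S2
  read '1': S2 → S2
  read '1': S2 → S2
  read '1': S2 → S2
  read '0': S2 → S1
  read '0': S1 → S3
  read '0': S3 → S2
  read '1': S2 → S2
  end S2, accepted
w4:
  start at S4
  read '2': S4 → S3
  read '2': S3 → S2
  read '0': S2 → S1
  read '0': S1 → S3
  read '2': S3 → S2
  read '0': S2 → S1
  read '2': S1 → S0
  read '1': S0 → S0
  read '1': S0 → S0
  read '0': S0 → S0
  read '0': S0 → S0
  read '0': S0 → S0
  read '2': S0 → S3
  read '1': S3 → S4
  read '2': S4 → S3
  read '2': S3 → S2
  read '0': S2 → S1
  read '2': S1 → S0
  read '2': S0 → S3
  read '0': S3 → S2
  read '1': S2 → S2
  end S2, accepted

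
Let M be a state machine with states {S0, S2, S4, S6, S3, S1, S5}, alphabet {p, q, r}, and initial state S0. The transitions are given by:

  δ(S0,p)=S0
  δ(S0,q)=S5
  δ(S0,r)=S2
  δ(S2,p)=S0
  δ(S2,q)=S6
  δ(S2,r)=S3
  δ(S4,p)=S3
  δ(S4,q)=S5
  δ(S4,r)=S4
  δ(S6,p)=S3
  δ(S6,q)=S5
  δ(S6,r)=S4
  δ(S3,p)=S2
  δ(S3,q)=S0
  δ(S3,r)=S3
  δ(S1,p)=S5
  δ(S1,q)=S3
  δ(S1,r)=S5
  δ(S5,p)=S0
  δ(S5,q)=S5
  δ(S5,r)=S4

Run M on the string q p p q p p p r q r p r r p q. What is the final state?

S0 → S5 → S0 → S0 → S5 → S0 → S0 → S0 → S2 → S6 → S4 → S3 → S3 → S3 → S2 → S6

S6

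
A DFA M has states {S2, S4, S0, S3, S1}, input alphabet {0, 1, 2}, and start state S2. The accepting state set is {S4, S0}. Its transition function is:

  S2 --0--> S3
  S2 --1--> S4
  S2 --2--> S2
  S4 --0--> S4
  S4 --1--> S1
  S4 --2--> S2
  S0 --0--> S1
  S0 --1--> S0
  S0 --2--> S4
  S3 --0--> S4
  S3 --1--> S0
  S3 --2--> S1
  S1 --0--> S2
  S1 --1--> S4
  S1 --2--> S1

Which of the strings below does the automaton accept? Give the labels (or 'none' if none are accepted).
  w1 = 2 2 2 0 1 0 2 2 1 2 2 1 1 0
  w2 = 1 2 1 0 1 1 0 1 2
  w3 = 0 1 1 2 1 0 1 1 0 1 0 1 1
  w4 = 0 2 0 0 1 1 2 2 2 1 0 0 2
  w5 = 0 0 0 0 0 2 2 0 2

w3

w1: Trace: S2 -2-> S2 -2-> S2 -2-> S2 -0-> S3 -1-> S0 -0-> S1 -2-> S1 -2-> S1 -1-> S4 -2-> S2 -2-> S2 -1-> S4 -1-> S1 -0-> S2  → end S2, rejected
w2: Trace: S2 -1-> S4 -2-> S2 -1-> S4 -0-> S4 -1-> S1 -1-> S4 -0-> S4 -1-> S1 -2-> S1  → end S1, rejected
w3: Trace: S2 -0-> S3 -1-> S0 -1-> S0 -2-> S4 -1-> S1 -0-> S2 -1-> S4 -1-> S1 -0-> S2 -1-> S4 -0-> S4 -1-> S1 -1-> S4  → end S4, accepted
w4: Trace: S2 -0-> S3 -2-> S1 -0-> S2 -0-> S3 -1-> S0 -1-> S0 -2-> S4 -2-> S2 -2-> S2 -1-> S4 -0-> S4 -0-> S4 -2-> S2  → end S2, rejected
w5: Trace: S2 -0-> S3 -0-> S4 -0-> S4 -0-> S4 -0-> S4 -2-> S2 -2-> S2 -0-> S3 -2-> S1  → end S1, rejected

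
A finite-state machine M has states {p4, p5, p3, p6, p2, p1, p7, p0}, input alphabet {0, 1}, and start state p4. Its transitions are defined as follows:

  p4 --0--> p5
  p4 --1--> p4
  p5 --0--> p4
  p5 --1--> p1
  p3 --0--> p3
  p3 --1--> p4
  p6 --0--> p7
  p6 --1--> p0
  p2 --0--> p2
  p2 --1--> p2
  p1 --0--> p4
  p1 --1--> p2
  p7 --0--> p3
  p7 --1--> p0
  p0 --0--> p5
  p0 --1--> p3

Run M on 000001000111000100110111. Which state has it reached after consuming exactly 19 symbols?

p1

Trace: p4 -0-> p5 -0-> p4 -0-> p5 -0-> p4 -0-> p5 -1-> p1 -0-> p4 -0-> p5 -0-> p4 -1-> p4 -1-> p4 -1-> p4 -0-> p5 -0-> p4 -0-> p5 -1-> p1 -0-> p4 -0-> p5 -1-> p1
After 19 symbols: p1.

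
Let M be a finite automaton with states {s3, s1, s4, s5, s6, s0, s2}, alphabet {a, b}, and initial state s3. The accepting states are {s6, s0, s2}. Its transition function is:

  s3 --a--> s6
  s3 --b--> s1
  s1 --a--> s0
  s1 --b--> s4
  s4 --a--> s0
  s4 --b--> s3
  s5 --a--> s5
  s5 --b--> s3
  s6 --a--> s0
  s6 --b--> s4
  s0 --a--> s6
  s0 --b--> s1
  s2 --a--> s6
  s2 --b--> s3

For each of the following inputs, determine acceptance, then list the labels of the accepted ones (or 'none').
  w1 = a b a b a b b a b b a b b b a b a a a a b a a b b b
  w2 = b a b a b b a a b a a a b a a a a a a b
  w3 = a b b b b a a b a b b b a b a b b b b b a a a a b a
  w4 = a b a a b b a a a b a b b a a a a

w1: s3 → s6 → s4 → s0 → s1 → s0 → s1 → s4 → s0 → s1 → s4 → s0 → s1 → s4 → s3 → s6 → s4 → s0 → s6 → s0 → s6 → s4 → s0 → s6 → s4 → s3 → s1  → end s1, rejected
w2: s3 → s1 → s0 → s1 → s0 → s1 → s4 → s0 → s6 → s4 → s0 → s6 → s0 → s1 → s0 → s6 → s0 → s6 → s0 → s6 → s4  → end s4, rejected
w3: s3 → s6 → s4 → s3 → s1 → s4 → s0 → s6 → s4 → s0 → s1 → s4 → s3 → s6 → s4 → s0 → s1 → s4 → s3 → s1 → s4 → s0 → s6 → s0 → s6 → s4 → s0  → end s0, accepted
w4: s3 → s6 → s4 → s0 → s6 → s4 → s3 → s6 → s0 → s6 → s4 → s0 → s1 → s4 → s0 → s6 → s0 → s6  → end s6, accepted

w3, w4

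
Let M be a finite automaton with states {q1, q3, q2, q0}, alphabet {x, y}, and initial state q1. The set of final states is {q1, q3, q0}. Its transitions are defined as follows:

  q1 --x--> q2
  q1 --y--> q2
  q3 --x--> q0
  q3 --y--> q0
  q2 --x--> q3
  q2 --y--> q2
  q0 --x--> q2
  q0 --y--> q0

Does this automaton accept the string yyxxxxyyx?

No

Trace: q1 -y-> q2 -y-> q2 -x-> q3 -x-> q0 -x-> q2 -x-> q3 -y-> q0 -y-> q0 -x-> q2
End state q2 is not accepting.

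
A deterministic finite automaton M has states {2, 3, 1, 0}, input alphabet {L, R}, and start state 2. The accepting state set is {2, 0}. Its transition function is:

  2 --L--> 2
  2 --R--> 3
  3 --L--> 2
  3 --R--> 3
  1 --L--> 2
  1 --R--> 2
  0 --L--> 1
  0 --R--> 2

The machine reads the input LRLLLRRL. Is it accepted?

Yes

Trace: 2 -L-> 2 -R-> 3 -L-> 2 -L-> 2 -L-> 2 -R-> 3 -R-> 3 -L-> 2
End state 2 is accepting.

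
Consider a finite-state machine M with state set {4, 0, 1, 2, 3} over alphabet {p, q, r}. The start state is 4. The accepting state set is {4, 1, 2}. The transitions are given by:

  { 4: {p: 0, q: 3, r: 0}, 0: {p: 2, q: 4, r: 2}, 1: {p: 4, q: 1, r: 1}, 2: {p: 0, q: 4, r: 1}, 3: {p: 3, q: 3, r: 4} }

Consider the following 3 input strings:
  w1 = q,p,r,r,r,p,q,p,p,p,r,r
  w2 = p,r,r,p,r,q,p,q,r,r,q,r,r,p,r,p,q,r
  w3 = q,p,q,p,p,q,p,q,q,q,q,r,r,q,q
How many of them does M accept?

1

w1: 4 → 3 → 3 → 4 → 0 → 2 → 0 → 4 → 0 → 2 → 0 → 2 → 1  → end 1, accepted
w2: 4 → 0 → 2 → 1 → 4 → 0 → 4 → 0 → 4 → 0 → 2 → 4 → 0 → 2 → 0 → 2 → 0 → 4 → 0  → end 0, rejected
w3: 4 → 3 → 3 → 3 → 3 → 3 → 3 → 3 → 3 → 3 → 3 → 3 → 4 → 0 → 4 → 3  → end 3, rejected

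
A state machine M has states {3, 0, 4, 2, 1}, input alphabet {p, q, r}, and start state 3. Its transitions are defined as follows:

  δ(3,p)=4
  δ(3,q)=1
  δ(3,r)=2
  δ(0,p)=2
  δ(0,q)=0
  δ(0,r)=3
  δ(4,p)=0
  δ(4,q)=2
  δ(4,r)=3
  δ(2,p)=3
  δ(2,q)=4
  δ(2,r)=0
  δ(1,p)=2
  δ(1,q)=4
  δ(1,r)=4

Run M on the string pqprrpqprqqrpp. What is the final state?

0

3 → 4 → 2 → 3 → 2 → 0 → 2 → 4 → 0 → 3 → 1 → 4 → 3 → 4 → 0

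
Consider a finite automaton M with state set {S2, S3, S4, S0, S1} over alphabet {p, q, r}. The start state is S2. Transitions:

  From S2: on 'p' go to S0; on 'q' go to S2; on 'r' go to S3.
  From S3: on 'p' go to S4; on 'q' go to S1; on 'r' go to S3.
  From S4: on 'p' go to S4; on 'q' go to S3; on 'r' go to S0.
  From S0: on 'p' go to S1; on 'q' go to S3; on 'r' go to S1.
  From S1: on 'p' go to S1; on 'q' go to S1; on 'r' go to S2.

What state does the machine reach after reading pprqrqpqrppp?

start at S2
read 'p': S2 → S0
read 'p': S0 → S1
read 'r': S1 → S2
read 'q': S2 → S2
read 'r': S2 → S3
read 'q': S3 → S1
read 'p': S1 → S1
read 'q': S1 → S1
read 'r': S1 → S2
read 'p': S2 → S0
read 'p': S0 → S1
read 'p': S1 → S1

S1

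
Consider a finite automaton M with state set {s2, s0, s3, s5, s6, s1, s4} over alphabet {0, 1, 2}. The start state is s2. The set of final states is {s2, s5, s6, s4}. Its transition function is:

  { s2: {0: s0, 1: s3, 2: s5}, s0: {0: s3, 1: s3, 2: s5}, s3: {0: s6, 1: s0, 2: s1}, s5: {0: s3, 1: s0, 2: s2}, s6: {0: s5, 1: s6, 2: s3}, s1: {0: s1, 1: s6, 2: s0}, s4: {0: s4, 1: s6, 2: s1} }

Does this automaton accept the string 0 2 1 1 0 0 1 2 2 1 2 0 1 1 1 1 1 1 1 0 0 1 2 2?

Yes

s2 → s0 → s5 → s0 → s3 → s6 → s5 → s0 → s5 → s2 → s3 → s1 → s1 → s6 → s6 → s6 → s6 → s6 → s6 → s6 → s5 → s3 → s0 → s5 → s2
End state s2 is accepting.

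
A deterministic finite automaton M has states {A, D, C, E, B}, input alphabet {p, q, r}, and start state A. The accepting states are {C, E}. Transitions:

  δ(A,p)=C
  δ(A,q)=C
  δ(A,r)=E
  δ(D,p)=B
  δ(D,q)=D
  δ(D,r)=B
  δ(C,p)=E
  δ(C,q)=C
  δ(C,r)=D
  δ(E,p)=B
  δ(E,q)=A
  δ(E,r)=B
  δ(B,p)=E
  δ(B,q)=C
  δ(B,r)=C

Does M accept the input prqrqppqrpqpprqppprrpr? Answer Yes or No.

A → C → D → D → B → C → E → B → C → D → B → C → E → B → C → C → E → B → E → B → C → E → B
End state B is not accepting.

No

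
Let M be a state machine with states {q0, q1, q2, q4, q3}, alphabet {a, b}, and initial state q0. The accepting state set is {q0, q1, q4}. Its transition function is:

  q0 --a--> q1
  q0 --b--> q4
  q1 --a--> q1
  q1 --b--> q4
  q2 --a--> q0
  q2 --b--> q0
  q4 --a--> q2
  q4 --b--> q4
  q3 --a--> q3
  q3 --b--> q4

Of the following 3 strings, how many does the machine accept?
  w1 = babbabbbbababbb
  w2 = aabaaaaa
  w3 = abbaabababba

w1:
  start at q0
  read 'b': q0 → q4
  read 'a': q4 → q2
  read 'b': q2 → q0
  read 'b': q0 → q4
  read 'a': q4 → q2
  read 'b': q2 → q0
  read 'b': q0 → q4
  read 'b': q4 → q4
  read 'b': q4 → q4
  read 'a': q4 → q2
  read 'b': q2 → q0
  read 'a': q0 → q1
  read 'b': q1 → q4
  read 'b': q4 → q4
  read 'b': q4 → q4
  end q4, accepted
w2:
  start at q0
  read 'a': q0 → q1
  read 'a': q1 → q1
  read 'b': q1 → q4
  read 'a': q4 → q2
  read 'a': q2 → q0
  read 'a': q0 → q1
  read 'a': q1 → q1
  read 'a': q1 → q1
  end q1, accepted
w3:
  start at q0
  read 'a': q0 → q1
  read 'b': q1 → q4
  read 'b': q4 → q4
  read 'a': q4 → q2
  read 'a': q2 → q0
  read 'b': q0 → q4
  read 'a': q4 → q2
  read 'b': q2 → q0
  read 'a': q0 → q1
  read 'b': q1 → q4
  read 'b': q4 → q4
  read 'a': q4 → q2
  end q2, rejected

2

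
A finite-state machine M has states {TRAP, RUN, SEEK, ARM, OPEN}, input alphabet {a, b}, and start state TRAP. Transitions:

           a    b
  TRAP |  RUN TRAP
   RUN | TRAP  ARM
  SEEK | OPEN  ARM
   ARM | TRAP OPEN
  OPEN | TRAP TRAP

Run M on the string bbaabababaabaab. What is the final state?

TRAP

TRAP → TRAP → TRAP → RUN → TRAP → TRAP → RUN → ARM → TRAP → TRAP → RUN → TRAP → TRAP → RUN → TRAP → TRAP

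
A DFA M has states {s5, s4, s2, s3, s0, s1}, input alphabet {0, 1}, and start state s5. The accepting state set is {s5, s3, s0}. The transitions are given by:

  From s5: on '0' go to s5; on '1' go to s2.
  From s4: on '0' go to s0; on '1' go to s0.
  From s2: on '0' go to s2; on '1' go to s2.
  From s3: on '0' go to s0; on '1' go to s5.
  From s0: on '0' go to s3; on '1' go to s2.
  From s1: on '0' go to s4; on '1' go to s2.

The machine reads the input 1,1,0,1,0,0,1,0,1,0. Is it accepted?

Trace: s5 -1-> s2 -1-> s2 -0-> s2 -1-> s2 -0-> s2 -0-> s2 -1-> s2 -0-> s2 -1-> s2 -0-> s2
End state s2 is not accepting.

No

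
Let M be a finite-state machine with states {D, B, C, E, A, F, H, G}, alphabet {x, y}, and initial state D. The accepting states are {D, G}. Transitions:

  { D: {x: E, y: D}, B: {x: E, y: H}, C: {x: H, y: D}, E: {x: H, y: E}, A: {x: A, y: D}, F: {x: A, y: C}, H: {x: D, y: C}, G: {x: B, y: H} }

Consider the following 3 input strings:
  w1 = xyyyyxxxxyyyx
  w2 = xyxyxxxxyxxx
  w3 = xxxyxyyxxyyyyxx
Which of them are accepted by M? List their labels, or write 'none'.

w1: Trace: D -x-> E -y-> E -y-> E -y-> E -y-> E -x-> H -x-> D -x-> E -x-> H -y-> C -y-> D -y-> D -x-> E  → end E, rejected
w2: Trace: D -x-> E -y-> E -x-> H -y-> C -x-> H -x-> D -x-> E -x-> H -y-> C -x-> H -x-> D -x-> E  → end E, rejected
w3: Trace: D -x-> E -x-> H -x-> D -y-> D -x-> E -y-> E -y-> E -x-> H -x-> D -y-> D -y-> D -y-> D -y-> D -x-> E -x-> H  → end H, rejected

none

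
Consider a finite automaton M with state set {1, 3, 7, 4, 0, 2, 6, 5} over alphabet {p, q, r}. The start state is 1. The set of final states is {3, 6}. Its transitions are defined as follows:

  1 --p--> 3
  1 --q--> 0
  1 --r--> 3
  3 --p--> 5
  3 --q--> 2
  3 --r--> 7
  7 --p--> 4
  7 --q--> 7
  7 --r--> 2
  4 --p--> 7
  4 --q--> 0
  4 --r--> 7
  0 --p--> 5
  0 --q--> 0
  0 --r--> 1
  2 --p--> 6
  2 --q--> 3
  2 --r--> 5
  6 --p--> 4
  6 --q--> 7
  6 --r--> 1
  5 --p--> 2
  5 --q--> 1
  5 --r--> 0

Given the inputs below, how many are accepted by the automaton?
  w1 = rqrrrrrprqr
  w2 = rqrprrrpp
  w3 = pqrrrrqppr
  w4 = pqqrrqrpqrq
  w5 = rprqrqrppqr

w1: Trace: 1 -r-> 3 -q-> 2 -r-> 5 -r-> 0 -r-> 1 -r-> 3 -r-> 7 -p-> 4 -r-> 7 -q-> 7 -r-> 2  → end 2, rejected
w2: Trace: 1 -r-> 3 -q-> 2 -r-> 5 -p-> 2 -r-> 5 -r-> 0 -r-> 1 -p-> 3 -p-> 5  → end 5, rejected
w3: Trace: 1 -p-> 3 -q-> 2 -r-> 5 -r-> 0 -r-> 1 -r-> 3 -q-> 2 -p-> 6 -p-> 4 -r-> 7  → end 7, rejected
w4: Trace: 1 -p-> 3 -q-> 2 -q-> 3 -r-> 7 -r-> 2 -q-> 3 -r-> 7 -p-> 4 -q-> 0 -r-> 1 -q-> 0  → end 0, rejected
w5: Trace: 1 -r-> 3 -p-> 5 -r-> 0 -q-> 0 -r-> 1 -q-> 0 -r-> 1 -p-> 3 -p-> 5 -q-> 1 -r-> 3  → end 3, accepted

1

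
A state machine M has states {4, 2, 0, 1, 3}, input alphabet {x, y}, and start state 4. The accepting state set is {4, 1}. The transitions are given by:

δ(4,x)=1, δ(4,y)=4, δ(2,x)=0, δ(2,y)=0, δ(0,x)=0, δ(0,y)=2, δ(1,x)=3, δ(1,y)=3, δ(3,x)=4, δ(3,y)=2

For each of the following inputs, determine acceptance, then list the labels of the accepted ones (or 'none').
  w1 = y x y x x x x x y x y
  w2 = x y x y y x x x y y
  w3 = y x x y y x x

w1, w2

w1: 4 → 4 → 1 → 3 → 4 → 1 → 3 → 4 → 1 → 3 → 4 → 4  → end 4, accepted
w2: 4 → 1 → 3 → 4 → 4 → 4 → 1 → 3 → 4 → 4 → 4  → end 4, accepted
w3: 4 → 4 → 1 → 3 → 2 → 0 → 0 → 0  → end 0, rejected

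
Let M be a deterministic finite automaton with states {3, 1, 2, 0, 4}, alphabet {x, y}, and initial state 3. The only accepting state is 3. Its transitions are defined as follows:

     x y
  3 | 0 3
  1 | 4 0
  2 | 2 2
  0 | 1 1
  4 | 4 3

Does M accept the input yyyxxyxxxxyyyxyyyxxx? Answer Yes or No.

No

3 → 3 → 3 → 3 → 0 → 1 → 0 → 1 → 4 → 4 → 4 → 3 → 3 → 3 → 0 → 1 → 0 → 1 → 4 → 4 → 4
End state 4 is not accepting.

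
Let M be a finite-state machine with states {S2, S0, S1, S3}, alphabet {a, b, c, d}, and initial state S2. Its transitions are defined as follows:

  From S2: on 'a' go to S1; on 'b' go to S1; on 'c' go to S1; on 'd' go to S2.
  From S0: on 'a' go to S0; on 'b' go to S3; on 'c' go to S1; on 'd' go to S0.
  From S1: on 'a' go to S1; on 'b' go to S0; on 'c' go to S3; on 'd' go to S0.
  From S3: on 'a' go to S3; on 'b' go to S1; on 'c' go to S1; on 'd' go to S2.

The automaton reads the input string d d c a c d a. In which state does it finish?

S1

start at S2
read 'd': S2 → S2
read 'd': S2 → S2
read 'c': S2 → S1
read 'a': S1 → S1
read 'c': S1 → S3
read 'd': S3 → S2
read 'a': S2 → S1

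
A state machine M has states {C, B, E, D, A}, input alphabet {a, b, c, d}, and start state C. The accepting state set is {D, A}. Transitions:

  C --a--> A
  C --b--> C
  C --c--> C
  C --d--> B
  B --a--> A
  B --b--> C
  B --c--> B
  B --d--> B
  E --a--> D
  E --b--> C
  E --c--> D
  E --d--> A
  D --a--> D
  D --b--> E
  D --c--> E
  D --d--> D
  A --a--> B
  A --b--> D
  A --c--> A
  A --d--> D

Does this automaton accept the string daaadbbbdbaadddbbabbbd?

No

C → B → A → B → A → D → E → C → C → B → C → A → B → B → B → B → C → C → A → D → E → C → B
End state B is not accepting.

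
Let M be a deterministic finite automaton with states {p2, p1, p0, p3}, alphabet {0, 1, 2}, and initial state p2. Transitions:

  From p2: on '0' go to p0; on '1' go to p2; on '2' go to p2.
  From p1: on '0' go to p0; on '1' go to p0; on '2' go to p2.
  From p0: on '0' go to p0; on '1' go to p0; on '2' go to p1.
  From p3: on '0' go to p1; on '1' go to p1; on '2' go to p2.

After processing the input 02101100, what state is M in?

Trace: p2 -0-> p0 -2-> p1 -1-> p0 -0-> p0 -1-> p0 -1-> p0 -0-> p0 -0-> p0

p0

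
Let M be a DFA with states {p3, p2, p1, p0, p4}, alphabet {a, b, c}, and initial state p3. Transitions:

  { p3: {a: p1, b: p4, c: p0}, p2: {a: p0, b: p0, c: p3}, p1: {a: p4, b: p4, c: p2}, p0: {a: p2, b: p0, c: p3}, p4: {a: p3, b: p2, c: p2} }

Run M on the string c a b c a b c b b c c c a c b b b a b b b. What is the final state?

p0

Trace: p3 -c-> p0 -a-> p2 -b-> p0 -c-> p3 -a-> p1 -b-> p4 -c-> p2 -b-> p0 -b-> p0 -c-> p3 -c-> p0 -c-> p3 -a-> p1 -c-> p2 -b-> p0 -b-> p0 -b-> p0 -a-> p2 -b-> p0 -b-> p0 -b-> p0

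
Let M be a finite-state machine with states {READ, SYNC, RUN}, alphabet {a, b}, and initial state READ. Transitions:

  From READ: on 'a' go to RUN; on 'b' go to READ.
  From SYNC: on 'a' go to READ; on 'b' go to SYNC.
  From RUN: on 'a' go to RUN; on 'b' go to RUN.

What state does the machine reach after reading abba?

Trace: READ -a-> RUN -b-> RUN -b-> RUN -a-> RUN

RUN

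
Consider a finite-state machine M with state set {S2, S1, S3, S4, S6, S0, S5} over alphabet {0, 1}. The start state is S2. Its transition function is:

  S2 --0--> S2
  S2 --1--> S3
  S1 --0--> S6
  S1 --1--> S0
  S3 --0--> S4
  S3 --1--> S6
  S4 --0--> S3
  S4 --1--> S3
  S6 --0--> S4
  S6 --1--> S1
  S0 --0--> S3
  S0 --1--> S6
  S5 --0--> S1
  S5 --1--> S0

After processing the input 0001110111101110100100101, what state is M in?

S2 → S2 → S2 → S2 → S3 → S6 → S1 → S6 → S1 → S0 → S6 → S1 → S6 → S1 → S0 → S6 → S4 → S3 → S4 → S3 → S6 → S4 → S3 → S6 → S4 → S3

S3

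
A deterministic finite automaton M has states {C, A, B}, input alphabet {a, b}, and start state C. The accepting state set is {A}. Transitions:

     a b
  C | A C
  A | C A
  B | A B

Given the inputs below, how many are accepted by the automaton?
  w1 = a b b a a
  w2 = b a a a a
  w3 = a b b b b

w1: C → A → A → A → C → A  → end A, accepted
w2: C → C → A → C → A → C  → end C, rejected
w3: C → A → A → A → A → A  → end A, accepted

2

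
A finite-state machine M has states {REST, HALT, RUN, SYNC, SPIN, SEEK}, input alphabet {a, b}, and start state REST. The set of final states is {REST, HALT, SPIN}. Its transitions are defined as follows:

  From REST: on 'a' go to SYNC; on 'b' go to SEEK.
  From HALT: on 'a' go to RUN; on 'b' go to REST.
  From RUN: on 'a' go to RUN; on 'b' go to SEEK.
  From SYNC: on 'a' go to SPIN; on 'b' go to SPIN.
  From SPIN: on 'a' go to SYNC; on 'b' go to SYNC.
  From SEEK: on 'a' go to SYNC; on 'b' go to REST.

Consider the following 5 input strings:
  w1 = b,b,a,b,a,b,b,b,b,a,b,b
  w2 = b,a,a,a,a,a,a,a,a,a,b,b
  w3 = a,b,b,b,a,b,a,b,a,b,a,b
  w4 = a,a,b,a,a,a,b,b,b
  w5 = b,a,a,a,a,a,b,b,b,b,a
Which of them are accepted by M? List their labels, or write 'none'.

w1, w3, w5

w1: Trace: REST -b-> SEEK -b-> REST -a-> SYNC -b-> SPIN -a-> SYNC -b-> SPIN -b-> SYNC -b-> SPIN -b-> SYNC -a-> SPIN -b-> SYNC -b-> SPIN  → end SPIN, accepted
w2: Trace: REST -b-> SEEK -a-> SYNC -a-> SPIN -a-> SYNC -a-> SPIN -a-> SYNC -a-> SPIN -a-> SYNC -a-> SPIN -a-> SYNC -b-> SPIN -b-> SYNC  → end SYNC, rejected
w3: Trace: REST -a-> SYNC -b-> SPIN -b-> SYNC -b-> SPIN -a-> SYNC -b-> SPIN -a-> SYNC -b-> SPIN -a-> SYNC -b-> SPIN -a-> SYNC -b-> SPIN  → end SPIN, accepted
w4: Trace: REST -a-> SYNC -a-> SPIN -b-> SYNC -a-> SPIN -a-> SYNC -a-> SPIN -b-> SYNC -b-> SPIN -b-> SYNC  → end SYNC, rejected
w5: Trace: REST -b-> SEEK -a-> SYNC -a-> SPIN -a-> SYNC -a-> SPIN -a-> SYNC -b-> SPIN -b-> SYNC -b-> SPIN -b-> SYNC -a-> SPIN  → end SPIN, accepted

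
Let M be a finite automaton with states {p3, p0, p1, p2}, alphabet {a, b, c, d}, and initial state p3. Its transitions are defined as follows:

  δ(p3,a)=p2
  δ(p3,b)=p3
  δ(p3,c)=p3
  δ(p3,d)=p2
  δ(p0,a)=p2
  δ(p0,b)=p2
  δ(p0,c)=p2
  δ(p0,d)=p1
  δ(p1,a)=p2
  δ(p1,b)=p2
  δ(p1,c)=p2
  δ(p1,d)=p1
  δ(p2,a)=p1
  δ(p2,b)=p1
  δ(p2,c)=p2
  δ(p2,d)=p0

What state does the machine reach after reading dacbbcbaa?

p1

p3 → p2 → p1 → p2 → p1 → p2 → p2 → p1 → p2 → p1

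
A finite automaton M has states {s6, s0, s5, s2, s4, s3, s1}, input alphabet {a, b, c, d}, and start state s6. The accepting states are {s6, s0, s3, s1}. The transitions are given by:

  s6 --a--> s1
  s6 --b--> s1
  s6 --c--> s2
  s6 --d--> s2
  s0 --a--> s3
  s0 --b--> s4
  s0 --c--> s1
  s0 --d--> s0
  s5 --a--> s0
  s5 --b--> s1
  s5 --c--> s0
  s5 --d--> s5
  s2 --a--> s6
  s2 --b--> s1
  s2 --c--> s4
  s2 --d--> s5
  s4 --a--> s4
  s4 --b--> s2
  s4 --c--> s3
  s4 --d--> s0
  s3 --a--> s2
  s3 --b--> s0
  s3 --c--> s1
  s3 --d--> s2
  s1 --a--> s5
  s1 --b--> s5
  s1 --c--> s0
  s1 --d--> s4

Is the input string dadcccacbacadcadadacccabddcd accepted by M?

No

start at s6
read 'd': s6 → s2
read 'a': s2 → s6
read 'd': s6 → s2
read 'c': s2 → s4
read 'c': s4 → s3
read 'c': s3 → s1
read 'a': s1 → s5
read 'c': s5 → s0
read 'b': s0 → s4
read 'a': s4 → s4
read 'c': s4 → s3
read 'a': s3 → s2
read 'd': s2 → s5
read 'c': s5 → s0
read 'a': s0 → s3
read 'd': s3 → s2
read 'a': s2 → s6
read 'd': s6 → s2
read 'a': s2 → s6
read 'c': s6 → s2
read 'c': s2 → s4
read 'c': s4 → s3
read 'a': s3 → s2
read 'b': s2 → s1
read 'd': s1 → s4
read 'd': s4 → s0
read 'c': s0 → s1
read 'd': s1 → s4
End state s4 is not accepting.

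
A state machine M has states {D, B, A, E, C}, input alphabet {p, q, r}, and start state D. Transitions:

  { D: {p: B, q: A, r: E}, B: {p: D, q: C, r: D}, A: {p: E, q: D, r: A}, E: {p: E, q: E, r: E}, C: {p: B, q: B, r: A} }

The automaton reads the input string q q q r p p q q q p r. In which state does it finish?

E

start at D
read 'q': D → A
read 'q': A → D
read 'q': D → A
read 'r': A → A
read 'p': A → E
read 'p': E → E
read 'q': E → E
read 'q': E → E
read 'q': E → E
read 'p': E → E
read 'r': E → E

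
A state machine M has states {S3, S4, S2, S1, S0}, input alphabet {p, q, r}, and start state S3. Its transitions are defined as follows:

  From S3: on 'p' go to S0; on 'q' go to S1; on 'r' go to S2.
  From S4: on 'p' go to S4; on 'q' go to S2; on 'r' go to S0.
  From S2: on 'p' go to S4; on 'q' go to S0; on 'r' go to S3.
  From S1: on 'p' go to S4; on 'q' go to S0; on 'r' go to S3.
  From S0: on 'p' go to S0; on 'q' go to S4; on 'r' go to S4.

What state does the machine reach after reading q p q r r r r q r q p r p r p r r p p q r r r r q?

start at S3
read 'q': S3 → S1
read 'p': S1 → S4
read 'q': S4 → S2
read 'r': S2 → S3
read 'r': S3 → S2
read 'r': S2 → S3
read 'r': S3 → S2
read 'q': S2 → S0
read 'r': S0 → S4
read 'q': S4 → S2
read 'p': S2 → S4
read 'r': S4 → S0
read 'p': S0 → S0
read 'r': S0 → S4
read 'p': S4 → S4
read 'r': S4 → S0
read 'r': S0 → S4
read 'p': S4 → S4
read 'p': S4 → S4
read 'q': S4 → S2
read 'r': S2 → S3
read 'r': S3 → S2
read 'r': S2 → S3
read 'r': S3 → S2
read 'q': S2 → S0

S0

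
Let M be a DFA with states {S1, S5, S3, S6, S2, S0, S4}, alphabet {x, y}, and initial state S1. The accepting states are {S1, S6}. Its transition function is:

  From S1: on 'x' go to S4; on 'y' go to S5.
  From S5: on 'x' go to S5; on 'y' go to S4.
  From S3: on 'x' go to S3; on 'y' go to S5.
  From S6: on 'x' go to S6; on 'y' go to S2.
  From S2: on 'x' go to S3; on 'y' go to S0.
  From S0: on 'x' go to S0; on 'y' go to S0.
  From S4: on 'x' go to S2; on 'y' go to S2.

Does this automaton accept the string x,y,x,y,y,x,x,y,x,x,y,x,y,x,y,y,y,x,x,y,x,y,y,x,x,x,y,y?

Trace: S1 -x-> S4 -y-> S2 -x-> S3 -y-> S5 -y-> S4 -x-> S2 -x-> S3 -y-> S5 -x-> S5 -x-> S5 -y-> S4 -x-> S2 -y-> S0 -x-> S0 -y-> S0 -y-> S0 -y-> S0 -x-> S0 -x-> S0 -y-> S0 -x-> S0 -y-> S0 -y-> S0 -x-> S0 -x-> S0 -x-> S0 -y-> S0 -y-> S0
End state S0 is not accepting.

No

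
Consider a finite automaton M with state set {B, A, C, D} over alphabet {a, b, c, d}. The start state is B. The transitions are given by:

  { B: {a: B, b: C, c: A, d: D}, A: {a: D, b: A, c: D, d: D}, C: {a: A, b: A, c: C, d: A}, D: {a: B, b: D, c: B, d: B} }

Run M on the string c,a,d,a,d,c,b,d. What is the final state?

Trace: B -c-> A -a-> D -d-> B -a-> B -d-> D -c-> B -b-> C -d-> A

A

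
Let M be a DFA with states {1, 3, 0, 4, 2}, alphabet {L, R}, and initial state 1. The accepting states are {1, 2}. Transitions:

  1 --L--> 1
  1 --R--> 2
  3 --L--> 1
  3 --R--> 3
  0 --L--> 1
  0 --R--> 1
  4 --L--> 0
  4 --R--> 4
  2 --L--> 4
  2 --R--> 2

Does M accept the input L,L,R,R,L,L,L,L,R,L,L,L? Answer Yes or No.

Yes

Trace: 1 -L-> 1 -L-> 1 -R-> 2 -R-> 2 -L-> 4 -L-> 0 -L-> 1 -L-> 1 -R-> 2 -L-> 4 -L-> 0 -L-> 1
End state 1 is accepting.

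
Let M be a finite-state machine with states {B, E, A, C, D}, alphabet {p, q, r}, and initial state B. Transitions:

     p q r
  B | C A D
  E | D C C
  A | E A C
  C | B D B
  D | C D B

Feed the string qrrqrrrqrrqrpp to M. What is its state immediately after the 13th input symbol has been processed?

C

start at B
read 'q': B → A
read 'r': A → C
read 'r': C → B
read 'q': B → A
read 'r': A → C
read 'r': C → B
read 'r': B → D
read 'q': D → D
read 'r': D → B
read 'r': B → D
read 'q': D → D
read 'r': D → B
read 'p': B → C
After 13 symbols: C.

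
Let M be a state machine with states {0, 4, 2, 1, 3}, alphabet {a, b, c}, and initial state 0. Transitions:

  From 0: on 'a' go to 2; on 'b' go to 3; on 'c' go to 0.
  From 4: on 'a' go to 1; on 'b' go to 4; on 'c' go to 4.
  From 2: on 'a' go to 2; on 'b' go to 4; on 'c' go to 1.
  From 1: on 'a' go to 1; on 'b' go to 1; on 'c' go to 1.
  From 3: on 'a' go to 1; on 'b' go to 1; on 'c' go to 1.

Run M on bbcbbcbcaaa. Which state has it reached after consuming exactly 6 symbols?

1

0 → 3 → 1 → 1 → 1 → 1 → 1
After 6 symbols: 1.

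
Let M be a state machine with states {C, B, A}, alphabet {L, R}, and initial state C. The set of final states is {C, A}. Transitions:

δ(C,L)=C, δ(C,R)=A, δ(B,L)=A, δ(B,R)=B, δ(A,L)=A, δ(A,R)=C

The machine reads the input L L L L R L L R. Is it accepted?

Trace: C -L-> C -L-> C -L-> C -L-> C -R-> A -L-> A -L-> A -R-> C
End state C is accepting.

Yes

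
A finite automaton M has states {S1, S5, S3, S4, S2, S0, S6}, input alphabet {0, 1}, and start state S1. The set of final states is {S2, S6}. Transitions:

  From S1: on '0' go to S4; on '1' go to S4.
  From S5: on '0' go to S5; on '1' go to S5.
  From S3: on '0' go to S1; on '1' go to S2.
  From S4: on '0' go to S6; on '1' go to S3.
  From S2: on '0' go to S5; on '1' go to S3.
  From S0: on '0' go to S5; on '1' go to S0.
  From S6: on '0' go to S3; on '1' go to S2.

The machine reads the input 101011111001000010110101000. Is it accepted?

start at S1
read '1': S1 → S4
read '0': S4 → S6
read '1': S6 → S2
read '0': S2 → S5
read '1': S5 → S5
read '1': S5 → S5
read '1': S5 → S5
read '1': S5 → S5
read '1': S5 → S5
read '0': S5 → S5
read '0': S5 → S5
read '1': S5 → S5
read '0': S5 → S5
read '0': S5 → S5
read '0': S5 → S5
read '0': S5 → S5
read '1': S5 → S5
read '0': S5 → S5
read '1': S5 → S5
read '1': S5 → S5
read '0': S5 → S5
read '1': S5 → S5
read '0': S5 → S5
read '1': S5 → S5
read '0': S5 → S5
read '0': S5 → S5
read '0': S5 → S5
End state S5 is not accepting.

No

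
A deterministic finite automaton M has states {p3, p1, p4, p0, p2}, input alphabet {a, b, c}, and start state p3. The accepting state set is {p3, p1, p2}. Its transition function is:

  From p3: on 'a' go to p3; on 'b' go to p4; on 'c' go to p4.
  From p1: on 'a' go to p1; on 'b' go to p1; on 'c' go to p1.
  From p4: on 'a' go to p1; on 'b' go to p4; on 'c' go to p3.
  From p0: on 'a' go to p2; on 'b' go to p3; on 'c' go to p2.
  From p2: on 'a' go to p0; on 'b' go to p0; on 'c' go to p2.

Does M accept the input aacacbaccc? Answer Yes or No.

Yes

p3 → p3 → p3 → p4 → p1 → p1 → p1 → p1 → p1 → p1 → p1
End state p1 is accepting.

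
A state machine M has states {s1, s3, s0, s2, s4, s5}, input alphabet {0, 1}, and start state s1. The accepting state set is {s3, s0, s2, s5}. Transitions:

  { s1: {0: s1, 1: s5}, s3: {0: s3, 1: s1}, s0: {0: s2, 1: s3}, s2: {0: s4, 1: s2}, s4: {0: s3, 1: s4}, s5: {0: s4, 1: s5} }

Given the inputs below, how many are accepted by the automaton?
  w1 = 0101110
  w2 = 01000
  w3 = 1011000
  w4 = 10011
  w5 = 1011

w1: Trace: s1 -0-> s1 -1-> s5 -0-> s4 -1-> s4 -1-> s4 -1-> s4 -0-> s3  → end s3, accepted
w2: Trace: s1 -0-> s1 -1-> s5 -0-> s4 -0-> s3 -0-> s3  → end s3, accepted
w3: Trace: s1 -1-> s5 -0-> s4 -1-> s4 -1-> s4 -0-> s3 -0-> s3 -0-> s3  → end s3, accepted
w4: Trace: s1 -1-> s5 -0-> s4 -0-> s3 -1-> s1 -1-> s5  → end s5, accepted
w5: Trace: s1 -1-> s5 -0-> s4 -1-> s4 -1-> s4  → end s4, rejected

4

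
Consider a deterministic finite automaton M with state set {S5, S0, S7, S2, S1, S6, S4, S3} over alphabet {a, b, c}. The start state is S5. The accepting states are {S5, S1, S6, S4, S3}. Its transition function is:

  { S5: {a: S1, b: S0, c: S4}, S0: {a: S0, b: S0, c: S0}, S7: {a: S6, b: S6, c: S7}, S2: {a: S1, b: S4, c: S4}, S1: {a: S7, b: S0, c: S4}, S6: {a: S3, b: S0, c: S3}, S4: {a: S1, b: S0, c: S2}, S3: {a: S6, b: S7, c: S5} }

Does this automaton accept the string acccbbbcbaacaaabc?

S5 → S1 → S4 → S2 → S4 → S0 → S0 → S0 → S0 → S0 → S0 → S0 → S0 → S0 → S0 → S0 → S0 → S0
End state S0 is not accepting.

No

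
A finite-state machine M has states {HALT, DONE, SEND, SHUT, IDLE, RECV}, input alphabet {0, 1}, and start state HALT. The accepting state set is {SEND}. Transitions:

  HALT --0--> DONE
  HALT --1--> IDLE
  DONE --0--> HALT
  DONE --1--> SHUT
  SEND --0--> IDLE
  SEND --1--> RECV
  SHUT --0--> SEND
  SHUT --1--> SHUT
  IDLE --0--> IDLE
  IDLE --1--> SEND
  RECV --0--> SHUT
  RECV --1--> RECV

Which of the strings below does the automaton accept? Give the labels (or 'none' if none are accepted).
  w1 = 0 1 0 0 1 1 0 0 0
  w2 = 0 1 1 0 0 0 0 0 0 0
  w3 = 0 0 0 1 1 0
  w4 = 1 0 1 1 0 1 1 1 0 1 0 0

w3, w4

w1:
  start at HALT
  read '0': HALT → DONE
  read '1': DONE → SHUT
  read '0': SHUT → SEND
  read '0': SEND → IDLE
  read '1': IDLE → SEND
  read '1': SEND → RECV
  read '0': RECV → SHUT
  read '0': SHUT → SEND
  read '0': SEND → IDLE
  end IDLE, rejected
w2:
  start at HALT
  read '0': HALT → DONE
  read '1': DONE → SHUT
  read '1': SHUT → SHUT
  read '0': SHUT → SEND
  read '0': SEND → IDLE
  read '0': IDLE → IDLE
  read '0': IDLE → IDLE
  read '0': IDLE → IDLE
  read '0': IDLE → IDLE
  read '0': IDLE → IDLE
  end IDLE, rejected
w3:
  start at HALT
  read '0': HALT → DONE
  read '0': DONE → HALT
  read '0': HALT → DONE
  read '1': DONE → SHUT
  read '1': SHUT → SHUT
  read '0': SHUT → SEND
  end SEND, accepted
w4:
  start at HALT
  read '1': HALT → IDLE
  read '0': IDLE → IDLE
  read '1': IDLE → SEND
  read '1': SEND → RECV
  read '0': RECV → SHUT
  read '1': SHUT → SHUT
  read '1': SHUT → SHUT
  read '1': SHUT → SHUT
  read '0': SHUT → SEND
  read '1': SEND → RECV
  read '0': RECV → SHUT
  read '0': SHUT → SEND
  end SEND, accepted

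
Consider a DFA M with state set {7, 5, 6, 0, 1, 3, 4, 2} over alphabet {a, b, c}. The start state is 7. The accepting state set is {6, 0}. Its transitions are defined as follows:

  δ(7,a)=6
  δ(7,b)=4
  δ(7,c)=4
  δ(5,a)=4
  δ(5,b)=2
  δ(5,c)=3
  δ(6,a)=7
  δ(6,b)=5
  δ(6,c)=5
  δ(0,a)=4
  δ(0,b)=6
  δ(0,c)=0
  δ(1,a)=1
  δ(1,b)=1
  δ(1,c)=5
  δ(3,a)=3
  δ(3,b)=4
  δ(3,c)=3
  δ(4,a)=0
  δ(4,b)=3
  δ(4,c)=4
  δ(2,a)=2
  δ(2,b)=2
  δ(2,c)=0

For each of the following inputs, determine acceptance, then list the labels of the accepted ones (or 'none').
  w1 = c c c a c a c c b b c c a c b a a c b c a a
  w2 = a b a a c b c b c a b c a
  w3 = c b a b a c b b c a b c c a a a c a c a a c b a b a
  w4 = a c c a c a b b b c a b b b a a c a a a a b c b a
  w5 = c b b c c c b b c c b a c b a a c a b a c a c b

w1: 7 → 4 → 4 → 4 → 0 → 0 → 4 → 4 → 4 → 3 → 4 → 4 → 4 → 0 → 0 → 6 → 7 → 6 → 5 → 2 → 0 → 4 → 0  → end 0, accepted
w2: 7 → 6 → 5 → 4 → 0 → 0 → 6 → 5 → 2 → 0 → 4 → 3 → 3 → 3  → end 3, rejected
w3: 7 → 4 → 3 → 3 → 4 → 0 → 0 → 6 → 5 → 3 → 3 → 4 → 4 → 4 → 0 → 4 → 0 → 0 → 4 → 4 → 0 → 4 → 4 → 3 → 3 → 4 → 0  → end 0, accepted
w4: 7 → 6 → 5 → 3 → 3 → 3 → 3 → 4 → 3 → 4 → 4 → 0 → 6 → 5 → 2 → 2 → 2 → 0 → 4 → 0 → 4 → 0 → 6 → 5 → 2 → 2  → end 2, rejected
w5: 7 → 4 → 3 → 4 → 4 → 4 → 4 → 3 → 4 → 4 → 4 → 3 → 3 → 3 → 4 → 0 → 4 → 4 → 0 → 6 → 7 → 4 → 0 → 0 → 6  → end 6, accepted

w1, w3, w5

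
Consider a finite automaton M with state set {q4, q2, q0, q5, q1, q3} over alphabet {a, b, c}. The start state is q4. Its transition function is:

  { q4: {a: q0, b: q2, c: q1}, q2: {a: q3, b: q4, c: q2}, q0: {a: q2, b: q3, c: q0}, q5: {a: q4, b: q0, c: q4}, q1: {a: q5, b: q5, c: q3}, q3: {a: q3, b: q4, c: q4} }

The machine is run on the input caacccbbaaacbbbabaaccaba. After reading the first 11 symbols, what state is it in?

q3

start at q4
read 'c': q4 → q1
read 'a': q1 → q5
read 'a': q5 → q4
read 'c': q4 → q1
read 'c': q1 → q3
read 'c': q3 → q4
read 'b': q4 → q2
read 'b': q2 → q4
read 'a': q4 → q0
read 'a': q0 → q2
read 'a': q2 → q3
After 11 symbols: q3.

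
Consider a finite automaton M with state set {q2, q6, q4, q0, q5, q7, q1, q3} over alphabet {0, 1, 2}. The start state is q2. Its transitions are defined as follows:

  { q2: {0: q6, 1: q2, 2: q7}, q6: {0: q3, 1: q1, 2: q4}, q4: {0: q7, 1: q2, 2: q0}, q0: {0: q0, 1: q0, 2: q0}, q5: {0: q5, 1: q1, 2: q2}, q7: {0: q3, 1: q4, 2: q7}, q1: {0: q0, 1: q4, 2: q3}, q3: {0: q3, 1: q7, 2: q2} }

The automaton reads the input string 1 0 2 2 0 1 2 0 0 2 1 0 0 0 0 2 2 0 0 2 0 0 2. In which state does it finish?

q0

start at q2
read '1': q2 → q2
read '0': q2 → q6
read '2': q6 → q4
read '2': q4 → q0
read '0': q0 → q0
read '1': q0 → q0
read '2': q0 → q0
read '0': q0 → q0
read '0': q0 → q0
read '2': q0 → q0
read '1': q0 → q0
read '0': q0 → q0
read '0': q0 → q0
read '0': q0 → q0
read '0': q0 → q0
read '2': q0 → q0
read '2': q0 → q0
read '0': q0 → q0
read '0': q0 → q0
read '2': q0 → q0
read '0': q0 → q0
read '0': q0 → q0
read '2': q0 → q0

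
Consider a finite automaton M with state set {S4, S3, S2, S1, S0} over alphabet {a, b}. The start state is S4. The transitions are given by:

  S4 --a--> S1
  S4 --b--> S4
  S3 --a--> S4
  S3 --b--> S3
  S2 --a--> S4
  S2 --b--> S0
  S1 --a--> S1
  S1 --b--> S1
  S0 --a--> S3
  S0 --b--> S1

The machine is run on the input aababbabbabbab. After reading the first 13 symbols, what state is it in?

S1

S4 → S1 → S1 → S1 → S1 → S1 → S1 → S1 → S1 → S1 → S1 → S1 → S1 → S1
After 13 symbols: S1.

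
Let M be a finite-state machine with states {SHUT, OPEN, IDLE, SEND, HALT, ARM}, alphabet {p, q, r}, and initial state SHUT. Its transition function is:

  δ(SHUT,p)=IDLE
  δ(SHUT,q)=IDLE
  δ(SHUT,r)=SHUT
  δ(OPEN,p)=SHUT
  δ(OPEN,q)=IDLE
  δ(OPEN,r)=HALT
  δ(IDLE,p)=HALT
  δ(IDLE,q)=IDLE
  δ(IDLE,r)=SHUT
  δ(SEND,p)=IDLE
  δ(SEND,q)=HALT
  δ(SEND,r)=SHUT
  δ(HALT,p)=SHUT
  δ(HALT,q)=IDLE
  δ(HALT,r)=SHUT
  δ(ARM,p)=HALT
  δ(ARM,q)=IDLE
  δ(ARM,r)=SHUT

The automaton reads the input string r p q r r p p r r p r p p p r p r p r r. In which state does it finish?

start at SHUT
read 'r': SHUT → SHUT
read 'p': SHUT → IDLE
read 'q': IDLE → IDLE
read 'r': IDLE → SHUT
read 'r': SHUT → SHUT
read 'p': SHUT → IDLE
read 'p': IDLE → HALT
read 'r': HALT → SHUT
read 'r': SHUT → SHUT
read 'p': SHUT → IDLE
read 'r': IDLE → SHUT
read 'p': SHUT → IDLE
read 'p': IDLE → HALT
read 'p': HALT → SHUT
read 'r': SHUT → SHUT
read 'p': SHUT → IDLE
read 'r': IDLE → SHUT
read 'p': SHUT → IDLE
read 'r': IDLE → SHUT
read 'r': SHUT → SHUT

SHUT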